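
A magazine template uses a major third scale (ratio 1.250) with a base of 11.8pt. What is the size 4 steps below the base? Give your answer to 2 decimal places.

4.83pt

Every step multiplies by the scale ratio.
11.8 ÷ 1.250⁴ = 11.8 ÷ 2.44141 ≈ 4.83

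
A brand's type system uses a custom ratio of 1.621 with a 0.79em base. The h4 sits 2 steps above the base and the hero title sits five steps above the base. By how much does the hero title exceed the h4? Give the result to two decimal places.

Step 2: 0.79 × 1.621² = 2.0758em
Step 5: 0.79 × 1.621⁵ = 8.8418em
Difference: 8.8418 − 2.0758 = 6.7660em

6.77em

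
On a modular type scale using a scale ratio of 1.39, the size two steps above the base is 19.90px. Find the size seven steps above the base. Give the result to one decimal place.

103.3px

The gap is 7 − (2) = 5 steps, so the factor is 1.39^5.
19.90 × 1.39⁵ = 19.90 × 5.18888 ≈ 103.259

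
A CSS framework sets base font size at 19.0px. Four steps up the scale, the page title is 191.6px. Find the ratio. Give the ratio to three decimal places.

The ratio satisfies 19.0 × r⁴ = 191.6, so r = (191.6 / 19.0)^(1/4).
r = 10.0842^(1/4) ≈ 1.7820

1.782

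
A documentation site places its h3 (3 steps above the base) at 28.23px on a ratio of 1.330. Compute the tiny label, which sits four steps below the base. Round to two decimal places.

3.83px

28.23 ÷ 1.330⁷ = 28.23 ÷ 7.36142 ≈ 3.835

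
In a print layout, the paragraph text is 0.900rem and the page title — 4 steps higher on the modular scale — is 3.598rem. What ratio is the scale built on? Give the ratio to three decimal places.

r⁴ = 3.598 / 0.900, so r = (3.598/0.900)^(1/4).
r = 3.9978^(1/4) ≈ 1.4140

1.414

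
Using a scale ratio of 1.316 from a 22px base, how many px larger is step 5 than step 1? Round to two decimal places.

Step 1: 22.0 × 1.316 = 28.9520px
Step 5: 22.0 × 1.316⁵ = 86.8365px
Difference: 86.8365 − 28.9520 = 57.8845px

57.88px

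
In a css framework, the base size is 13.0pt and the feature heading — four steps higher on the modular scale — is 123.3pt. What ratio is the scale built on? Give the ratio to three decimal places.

r⁴ = 123.3 / 13.0, so r = (123.3/13.0)^(1/4).
r = 9.4846^(1/4) ≈ 1.7549

1.755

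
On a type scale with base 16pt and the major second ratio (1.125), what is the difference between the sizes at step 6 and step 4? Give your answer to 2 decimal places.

Step 4: 16.0 × 1.125⁴ = 25.6289pt
Step 6: 16.0 × 1.125⁶ = 32.4366pt
Difference: 32.4366 − 25.6289 = 6.8077pt

6.81pt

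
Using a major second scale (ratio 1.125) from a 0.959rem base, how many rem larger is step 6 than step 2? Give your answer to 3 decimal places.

0.730rem

Step 2: 0.959 × 1.125² = 1.21373rem
Step 6: 0.959 × 1.125⁶ = 1.94417rem
Difference: 1.94417 − 1.21373 = 0.73044rem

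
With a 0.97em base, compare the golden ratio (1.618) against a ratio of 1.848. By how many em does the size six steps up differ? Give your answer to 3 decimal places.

Golden ratio: 0.97 × 1.618⁶ = 17.40375em
At 1.848: 0.97 × 1.848⁶ = 38.63523em
Difference: 38.63523 − 17.40375 = 21.23148em

21.231em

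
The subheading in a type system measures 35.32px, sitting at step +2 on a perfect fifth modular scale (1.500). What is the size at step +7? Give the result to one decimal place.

Moving from step +2 to step +7 is 5 steps up, so multiply by r⁵.
35.32 × 1.500⁵ = 35.32 × 7.59375 ≈ 268.211

268.2px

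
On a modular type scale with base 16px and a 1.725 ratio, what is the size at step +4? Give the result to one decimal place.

141.7px

Each step on a modular scale multiplies by the ratio, so the size n steps from the base is base × ratioⁿ.
16.0 × 1.725⁴ = 16.0 × 8.85434 ≈ 141.67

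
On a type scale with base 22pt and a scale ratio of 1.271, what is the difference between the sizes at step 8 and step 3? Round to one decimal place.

104.7pt

Step 3: 22.0 × 1.271³ = 45.171pt
Step 8: 22.0 × 1.271⁸ = 149.826pt
Difference: 149.826 − 45.171 = 104.655pt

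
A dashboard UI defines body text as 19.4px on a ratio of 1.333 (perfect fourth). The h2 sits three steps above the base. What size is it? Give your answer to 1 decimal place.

46.0px

19.4 × 1.333³ = 19.4 × 2.36859 ≈ 45.95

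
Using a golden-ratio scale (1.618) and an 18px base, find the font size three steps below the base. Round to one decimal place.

Every step multiplies by the scale ratio.
18.0 ÷ 1.618³ = 18.0 ÷ 4.23580 ≈ 4.25

4.2px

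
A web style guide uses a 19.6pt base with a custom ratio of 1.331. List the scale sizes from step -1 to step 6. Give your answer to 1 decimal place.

14.7pt, 19.6pt, 26.1pt, 34.7pt, 46.2pt, 61.5pt, 81.9pt, 109.0pt

Step -1: 19.6 ÷ 1.331 = 14.7
Step 0: 19.6pt
Step 1: 19.6 × 1.331 = 26.1
Step 2: 19.6 × 1.331² = 34.7
Step 3: 19.6 × 1.331³ = 46.2
Step 4: 19.6 × 1.331⁴ = 61.5
Step 5: 19.6 × 1.331⁵ = 81.9
Step 6: 19.6 × 1.331⁶ = 109.0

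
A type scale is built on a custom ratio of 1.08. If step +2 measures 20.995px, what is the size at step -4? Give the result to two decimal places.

13.23px

20.995 ÷ 1.08⁶ = 20.995 ÷ 1.58687 ≈ 13.230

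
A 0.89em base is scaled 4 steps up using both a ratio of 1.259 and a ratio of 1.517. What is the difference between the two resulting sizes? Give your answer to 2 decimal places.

At 1.259: 0.89 × 1.259⁴ = 2.2361em
At 1.517: 0.89 × 1.517⁴ = 4.7134em
Difference: 4.7134 − 2.2361 = 2.4773em

2.48em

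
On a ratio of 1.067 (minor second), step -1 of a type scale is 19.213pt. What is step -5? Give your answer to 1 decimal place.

Moving from step -1 to step -5 is 4 steps down, so divide by r⁴.
19.213 ÷ 1.067⁴ = 19.213 ÷ 1.29616 ≈ 14.823

14.8pt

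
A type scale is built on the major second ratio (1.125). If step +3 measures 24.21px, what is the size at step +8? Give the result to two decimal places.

43.63px

Moving from step +3 to step +8 is 5 steps up, so multiply by r⁵.
24.21 × 1.125⁵ = 24.21 × 1.80203 ≈ 43.627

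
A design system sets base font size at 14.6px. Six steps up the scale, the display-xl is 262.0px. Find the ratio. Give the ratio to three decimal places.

1.618

The ratio satisfies 14.6 × r⁶ = 262.0, so r = (262.0 / 14.6)^(1/6).
r = 17.9452^(1/6) ≈ 1.6180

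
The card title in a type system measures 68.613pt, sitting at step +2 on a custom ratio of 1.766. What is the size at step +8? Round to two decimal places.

68.613 × 1.766⁶ = 68.613 × 30.33501 ≈ 2081.376

2081.38pt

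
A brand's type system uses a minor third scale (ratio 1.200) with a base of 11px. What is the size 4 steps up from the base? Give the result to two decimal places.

Each step on a modular scale multiplies by the ratio, so the size n steps from the base is base × ratioⁿ.
11.0 × 1.200⁴ = 11.0 × 2.07360 ≈ 22.81

22.81px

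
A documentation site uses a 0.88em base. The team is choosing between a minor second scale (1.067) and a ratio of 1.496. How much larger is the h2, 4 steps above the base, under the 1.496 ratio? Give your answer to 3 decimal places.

3.267em

Minor second: 0.88 × 1.067⁴ = 1.14062em
At 1.496: 0.88 × 1.496⁴ = 4.40767em
Difference: 4.40767 − 1.14062 = 3.26705em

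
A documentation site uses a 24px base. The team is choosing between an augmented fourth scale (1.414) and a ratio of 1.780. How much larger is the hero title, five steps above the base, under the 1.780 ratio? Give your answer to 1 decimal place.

Augmented fourth: 24.0 × 1.414⁵ = 135.662px
At 1.780: 24.0 × 1.780⁵ = 428.856px
Difference: 428.856 − 135.662 = 293.194px

293.2px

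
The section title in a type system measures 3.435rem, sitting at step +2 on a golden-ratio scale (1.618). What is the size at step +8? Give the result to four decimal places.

61.6308rem

3.435 × 1.618⁶ = 3.435 × 17.94201 ≈ 61.6308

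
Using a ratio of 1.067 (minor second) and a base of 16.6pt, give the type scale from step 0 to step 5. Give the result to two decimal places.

16.60pt, 17.71pt, 18.90pt, 20.17pt, 21.52pt, 22.96pt

Step 0: 16.6pt
Step 1: 16.6 × 1.067 = 17.71
Step 2: 16.6 × 1.067² = 18.90
Step 3: 16.6 × 1.067³ = 20.17
Step 4: 16.6 × 1.067⁴ = 21.52
Step 5: 16.6 × 1.067⁵ = 22.96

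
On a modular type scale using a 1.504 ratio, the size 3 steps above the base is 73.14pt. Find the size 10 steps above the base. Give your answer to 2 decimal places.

73.14 × 1.504⁷ = 73.14 × 17.40744 ≈ 1273.180

1273.18pt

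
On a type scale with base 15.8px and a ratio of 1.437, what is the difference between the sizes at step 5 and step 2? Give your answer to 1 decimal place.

64.2px

Step 2: 15.8 × 1.437² = 32.627px
Step 5: 15.8 × 1.437⁵ = 96.815px
Difference: 96.815 − 32.627 = 64.188px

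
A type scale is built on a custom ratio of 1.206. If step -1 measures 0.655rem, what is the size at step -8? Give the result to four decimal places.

0.655 ÷ 1.206⁷ = 0.655 ÷ 3.71049 ≈ 0.1765

0.1765rem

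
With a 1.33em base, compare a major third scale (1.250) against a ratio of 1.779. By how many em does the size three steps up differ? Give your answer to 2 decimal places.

4.89em

Major third: 1.33 × 1.250³ = 2.5977em
At 1.779: 1.33 × 1.779³ = 7.4882em
Difference: 7.4882 − 2.5977 = 4.8905em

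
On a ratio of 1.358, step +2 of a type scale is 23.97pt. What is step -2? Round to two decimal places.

The gap is -2 − (2) = -4 steps, so the factor is 1.358^-4.
23.97 ÷ 1.358⁴ = 23.97 ÷ 3.40094 ≈ 7.048

7.05pt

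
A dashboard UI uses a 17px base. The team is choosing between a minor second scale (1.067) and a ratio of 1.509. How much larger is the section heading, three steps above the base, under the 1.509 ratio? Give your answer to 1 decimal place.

Minor second: 17.0 × 1.067³ = 20.651px
At 1.509: 17.0 × 1.509³ = 58.414px
Difference: 58.414 − 20.651 = 37.763px

37.8px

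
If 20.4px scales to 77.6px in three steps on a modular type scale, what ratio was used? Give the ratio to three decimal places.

1.561

r³ = 77.6 / 20.4, so r = (77.6/20.4)^(1/3).
r = 3.8039^(1/3) ≈ 1.5610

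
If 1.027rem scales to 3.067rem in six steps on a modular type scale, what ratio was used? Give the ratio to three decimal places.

1.200

The ratio satisfies 1.027 × r⁶ = 3.067, so r = (3.067 / 1.027)^(1/6).
r = 2.9864^(1/6) ≈ 1.2000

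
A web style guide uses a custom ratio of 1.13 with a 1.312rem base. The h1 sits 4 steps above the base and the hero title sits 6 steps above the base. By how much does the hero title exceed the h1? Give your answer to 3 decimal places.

Step 4: 1.312 × 1.13⁴ = 2.13918rem
Step 6: 1.312 × 1.13⁶ = 2.73152rem
Difference: 2.73152 − 2.13918 = 0.59234rem

0.592rem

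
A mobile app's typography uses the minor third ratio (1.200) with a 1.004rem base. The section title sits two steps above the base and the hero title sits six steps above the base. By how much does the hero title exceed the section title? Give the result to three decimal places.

1.552rem

Step 2: 1.004 × 1.200² = 1.44576rem
Step 6: 1.004 × 1.200⁶ = 2.99793rem
Difference: 2.99793 − 1.44576 = 1.55217rem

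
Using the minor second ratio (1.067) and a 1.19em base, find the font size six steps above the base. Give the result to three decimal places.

1.19 × 1.067⁶ = 1.19 × 1.47566 ≈ 1.756

1.756em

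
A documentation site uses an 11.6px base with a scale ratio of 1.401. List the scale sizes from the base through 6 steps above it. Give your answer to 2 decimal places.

Step 0: 11.6px
Step 1: 11.6 × 1.401 = 16.25
Step 2: 11.6 × 1.401² = 22.77
Step 3: 11.6 × 1.401³ = 31.90
Step 4: 11.6 × 1.401⁴ = 44.69
Step 5: 11.6 × 1.401⁵ = 62.61
Step 6: 11.6 × 1.401⁶ = 87.72

11.60px, 16.25px, 22.77px, 31.90px, 44.69px, 62.61px, 87.72px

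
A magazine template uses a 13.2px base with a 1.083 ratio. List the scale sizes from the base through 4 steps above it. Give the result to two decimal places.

13.20px, 14.30px, 15.48px, 16.77px, 18.16px

Step 0: 13.2px
Step 1: 13.2 × 1.083 = 14.30
Step 2: 13.2 × 1.083² = 15.48
Step 3: 13.2 × 1.083³ = 16.77
Step 4: 13.2 × 1.083⁴ = 18.16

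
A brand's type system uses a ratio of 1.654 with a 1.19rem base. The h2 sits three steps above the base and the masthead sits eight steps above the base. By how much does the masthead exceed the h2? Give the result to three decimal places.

Step 3: 1.19 × 1.654³ = 5.38460rem
Step 8: 1.19 × 1.654⁸ = 66.65473rem
Difference: 66.65473 − 5.38460 = 61.27013rem

61.270rem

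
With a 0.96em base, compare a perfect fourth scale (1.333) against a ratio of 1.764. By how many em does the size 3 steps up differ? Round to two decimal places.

3.00em

Perfect fourth: 0.96 × 1.333³ = 2.2738em
At 1.764: 0.96 × 1.764³ = 5.2695em
Difference: 5.2695 − 2.2738 = 2.9957em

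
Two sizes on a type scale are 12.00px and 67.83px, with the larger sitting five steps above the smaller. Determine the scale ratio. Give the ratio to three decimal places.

r⁵ = 67.83 / 12.00, so r = (67.83/12.00)^(1/5).
r = 5.6525^(1/5) ≈ 1.4140

1.414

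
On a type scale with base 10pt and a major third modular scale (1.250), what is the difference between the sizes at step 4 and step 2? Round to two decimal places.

8.79pt

Step 2: 10.0 × 1.250² = 15.6250pt
Step 4: 10.0 × 1.250⁴ = 24.4141pt
Difference: 24.4141 − 15.6250 = 8.7891pt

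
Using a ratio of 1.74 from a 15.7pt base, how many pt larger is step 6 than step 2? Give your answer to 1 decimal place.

388.2pt

Step 2: 15.7 × 1.74² = 47.533pt
Step 6: 15.7 × 1.74⁶ = 435.708pt
Difference: 435.708 − 47.533 = 388.175pt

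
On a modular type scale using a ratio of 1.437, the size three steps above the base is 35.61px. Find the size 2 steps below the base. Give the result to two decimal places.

35.61 ÷ 1.437⁵ = 35.61 ÷ 6.12751 ≈ 5.811

5.81px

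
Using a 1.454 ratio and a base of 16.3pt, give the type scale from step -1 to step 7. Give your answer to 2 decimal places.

11.21pt, 16.30pt, 23.70pt, 34.46pt, 50.10pt, 72.85pt, 105.93pt, 154.02pt, 223.94pt

Step -1: 16.3 ÷ 1.454 = 11.21
Step 0: 16.3pt
Step 1: 16.3 × 1.454 = 23.70
Step 2: 16.3 × 1.454² = 34.46
Step 3: 16.3 × 1.454³ = 50.10
Step 4: 16.3 × 1.454⁴ = 72.85
Step 5: 16.3 × 1.454⁵ = 105.93
Step 6: 16.3 × 1.454⁶ = 154.02
Step 7: 16.3 × 1.454⁷ = 223.94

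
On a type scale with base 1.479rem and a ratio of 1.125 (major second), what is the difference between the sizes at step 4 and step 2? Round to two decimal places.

0.50rem

Step 2: 1.479 × 1.125² = 1.8719rem
Step 4: 1.479 × 1.125⁴ = 2.3691rem
Difference: 2.3691 − 1.8719 = 0.4972rem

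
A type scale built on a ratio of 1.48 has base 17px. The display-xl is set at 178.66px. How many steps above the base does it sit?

1.48ⁿ = 178.66 / 17 = 10.5094
n = ln(10.5094) / ln(1.48) = 2.3523 / 0.3920 ≈ 6.00

6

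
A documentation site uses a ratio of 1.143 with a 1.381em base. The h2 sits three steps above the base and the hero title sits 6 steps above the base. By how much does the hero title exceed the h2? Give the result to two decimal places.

1.02em

Step 3: 1.381 × 1.143³ = 2.0622em
Step 6: 1.381 × 1.143⁶ = 3.0794em
Difference: 3.0794 − 2.0622 = 1.0172em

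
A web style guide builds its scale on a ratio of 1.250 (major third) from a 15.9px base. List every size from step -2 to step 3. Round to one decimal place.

Step -2: 15.9 ÷ 1.250² = 10.2
Step -1: 15.9 ÷ 1.250 = 12.7
Step 0: 15.9px
Step 1: 15.9 × 1.250 = 19.9
Step 2: 15.9 × 1.250² = 24.8
Step 3: 15.9 × 1.250³ = 31.1

10.2px, 12.7px, 15.9px, 19.9px, 24.8px, 31.1px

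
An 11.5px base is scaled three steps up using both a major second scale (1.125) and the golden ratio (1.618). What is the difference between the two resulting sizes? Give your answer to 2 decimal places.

32.34px

Major second: 11.5 × 1.125³ = 16.3740px
Golden ratio: 11.5 × 1.618³ = 48.7117px
Difference: 48.7117 − 16.3740 = 32.3377px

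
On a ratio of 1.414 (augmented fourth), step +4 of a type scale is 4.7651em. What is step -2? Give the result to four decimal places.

0.5962em

Moving from step +4 to step -2 is 6 steps down, so divide by r⁶.
4.7651 ÷ 1.414⁶ = 4.7651 ÷ 7.99275 ≈ 0.5962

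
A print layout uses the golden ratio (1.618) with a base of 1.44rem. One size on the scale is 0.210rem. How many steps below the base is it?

1.618ⁿ = 1.44 / 0.210 = 6.8571
n = ln(6.8571) / ln(1.618) = 1.9253 / 0.4812 ≈ 4.00

4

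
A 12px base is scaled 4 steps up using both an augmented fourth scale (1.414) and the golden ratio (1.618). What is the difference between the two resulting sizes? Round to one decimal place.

Augmented fourth: 12.0 × 1.414⁴ = 47.971px
Golden ratio: 12.0 × 1.618⁴ = 82.242px
Difference: 82.242 − 47.971 = 34.271px

34.3px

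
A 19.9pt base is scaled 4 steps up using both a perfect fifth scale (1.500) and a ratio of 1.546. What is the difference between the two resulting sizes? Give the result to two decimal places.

12.94pt

Perfect fifth: 19.9 × 1.500⁴ = 100.7437pt
At 1.546: 19.9 × 1.546⁴ = 113.6818pt
Difference: 113.6818 − 100.7437 = 12.9381pt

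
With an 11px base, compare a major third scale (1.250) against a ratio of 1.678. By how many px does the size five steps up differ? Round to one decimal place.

Major third: 11.0 × 1.250⁵ = 33.569px
At 1.678: 11.0 × 1.678⁵ = 146.336px
Difference: 146.336 − 33.569 = 112.767px

112.8px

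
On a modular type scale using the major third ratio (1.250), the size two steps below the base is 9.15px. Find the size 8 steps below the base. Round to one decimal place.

Moving from step -2 to step -8 is 6 steps down, so divide by r⁶.
9.15 ÷ 1.250⁶ = 9.15 ÷ 3.81470 ≈ 2.399

2.4px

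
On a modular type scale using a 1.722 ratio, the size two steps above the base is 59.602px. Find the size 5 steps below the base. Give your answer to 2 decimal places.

59.602 ÷ 1.722⁷ = 59.602 ÷ 44.89852 ≈ 1.327

1.33px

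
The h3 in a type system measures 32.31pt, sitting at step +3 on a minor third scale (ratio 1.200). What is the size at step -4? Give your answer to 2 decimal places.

32.31 ÷ 1.200⁷ = 32.31 ÷ 3.58318 ≈ 9.017

9.02pt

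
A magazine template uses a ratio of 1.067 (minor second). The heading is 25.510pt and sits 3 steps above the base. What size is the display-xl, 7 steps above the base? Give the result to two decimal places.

Moving from step +3 to step +7 is 4 steps up, so multiply by r⁴.
25.510 × 1.067⁴ = 25.510 × 1.29616 ≈ 33.065

33.06pt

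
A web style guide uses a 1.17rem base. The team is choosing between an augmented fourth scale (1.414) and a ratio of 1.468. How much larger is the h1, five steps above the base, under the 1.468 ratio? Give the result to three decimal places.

1.363rem

Augmented fourth: 1.17 × 1.414⁵ = 6.61352rem
At 1.468: 1.17 × 1.468⁵ = 7.97657rem
Difference: 7.97657 − 6.61352 = 1.36305rem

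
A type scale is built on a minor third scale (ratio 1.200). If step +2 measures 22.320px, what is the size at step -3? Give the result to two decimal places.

8.97px

22.320 ÷ 1.200⁵ = 22.320 ÷ 2.48832 ≈ 8.970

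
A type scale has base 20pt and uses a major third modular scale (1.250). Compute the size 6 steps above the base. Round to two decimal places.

76.29pt

20.0 × 1.250⁶ = 20.0 × 3.81470 ≈ 76.29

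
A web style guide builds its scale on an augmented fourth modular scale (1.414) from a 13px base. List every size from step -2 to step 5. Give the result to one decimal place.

Step -2: 13.0 ÷ 1.414² = 6.5
Step -1: 13.0 ÷ 1.414 = 9.2
Step 0: 13px
Step 1: 13.0 × 1.414 = 18.4
Step 2: 13.0 × 1.414² = 26.0
Step 3: 13.0 × 1.414³ = 36.8
Step 4: 13.0 × 1.414⁴ = 52.0
Step 5: 13.0 × 1.414⁵ = 73.5

6.5px, 9.2px, 13.0px, 18.4px, 26.0px, 36.8px, 52.0px, 73.5px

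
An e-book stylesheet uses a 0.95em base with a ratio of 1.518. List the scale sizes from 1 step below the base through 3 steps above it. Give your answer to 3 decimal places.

0.626em, 0.950em, 1.442em, 2.189em, 3.323em

Step -1: 0.95 ÷ 1.518 = 0.626
Step 0: 0.95em
Step 1: 0.95 × 1.518 = 1.442
Step 2: 0.95 × 1.518² = 2.189
Step 3: 0.95 × 1.518³ = 3.323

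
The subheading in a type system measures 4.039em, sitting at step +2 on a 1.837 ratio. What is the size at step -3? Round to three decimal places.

0.193em

4.039 ÷ 1.837⁵ = 4.039 ÷ 20.91923 ≈ 0.193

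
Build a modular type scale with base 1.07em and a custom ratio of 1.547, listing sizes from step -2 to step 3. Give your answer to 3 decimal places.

0.447em, 0.692em, 1.070em, 1.655em, 2.561em, 3.961em

Step -2: 1.07 ÷ 1.547² = 0.447
Step -1: 1.07 ÷ 1.547 = 0.692
Step 0: 1.07em
Step 1: 1.07 × 1.547 = 1.655
Step 2: 1.07 × 1.547² = 2.561
Step 3: 1.07 × 1.547³ = 3.961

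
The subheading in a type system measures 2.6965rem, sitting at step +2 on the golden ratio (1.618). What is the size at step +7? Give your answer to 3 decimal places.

Moving from step +2 to step +7 is 5 steps up, so multiply by r⁵.
2.6965 × 1.618⁵ = 2.6965 × 11.08901 ≈ 29.902

29.902rem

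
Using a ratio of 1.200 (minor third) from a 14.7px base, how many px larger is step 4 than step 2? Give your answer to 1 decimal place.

Step 2: 14.7 × 1.200² = 21.168px
Step 4: 14.7 × 1.200⁴ = 30.482px
Difference: 30.482 − 21.168 = 9.314px

9.3px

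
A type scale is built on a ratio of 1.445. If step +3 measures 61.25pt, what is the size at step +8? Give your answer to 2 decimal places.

385.87pt

The gap is 8 − (3) = 5 steps, so the factor is 1.445^5.
61.25 × 1.445⁵ = 61.25 × 6.29998 ≈ 385.874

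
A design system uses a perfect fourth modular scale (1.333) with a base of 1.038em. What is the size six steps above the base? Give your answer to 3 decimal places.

5.823em

Every step multiplies by the scale ratio.
1.038 × 1.333⁶ = 1.038 × 5.61023 ≈ 5.823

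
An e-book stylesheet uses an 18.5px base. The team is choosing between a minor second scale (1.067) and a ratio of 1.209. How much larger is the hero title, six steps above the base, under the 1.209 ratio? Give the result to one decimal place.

Minor second: 18.5 × 1.067⁶ = 27.300px
At 1.209: 18.5 × 1.209⁶ = 57.774px
Difference: 57.774 − 27.300 = 30.474px

30.5px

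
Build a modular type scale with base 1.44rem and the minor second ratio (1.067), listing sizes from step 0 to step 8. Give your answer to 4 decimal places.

1.4400rem, 1.5365rem, 1.6394rem, 1.7493rem, 1.8665rem, 1.9915rem, 2.1250rem, 2.2673rem, 2.4192rem

Step 0: 1.44rem
Step 1: 1.44 × 1.067 = 1.5365
Step 2: 1.44 × 1.067² = 1.6394
Step 3: 1.44 × 1.067³ = 1.7493
Step 4: 1.44 × 1.067⁴ = 1.8665
Step 5: 1.44 × 1.067⁵ = 1.9915
Step 6: 1.44 × 1.067⁶ = 2.1250
Step 7: 1.44 × 1.067⁷ = 2.2673
Step 8: 1.44 × 1.067⁸ = 2.4192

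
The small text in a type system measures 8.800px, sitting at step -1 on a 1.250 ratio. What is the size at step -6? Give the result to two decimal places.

8.800 ÷ 1.250⁵ = 8.800 ÷ 3.05176 ≈ 2.884

2.88px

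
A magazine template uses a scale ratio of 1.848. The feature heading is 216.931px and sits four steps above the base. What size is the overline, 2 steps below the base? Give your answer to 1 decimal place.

Moving from step +4 to step -2 is 6 steps down, so divide by r⁶.
216.931 ÷ 1.848⁶ = 216.931 ÷ 39.83014 ≈ 5.446

5.4px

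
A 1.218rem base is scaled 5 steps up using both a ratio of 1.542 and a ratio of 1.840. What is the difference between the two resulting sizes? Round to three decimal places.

15.070rem

At 1.542: 1.218 × 1.542⁵ = 10.61865rem
At 1.840: 1.218 × 1.840⁵ = 25.68836rem
Difference: 25.68836 − 10.61865 = 15.06971rem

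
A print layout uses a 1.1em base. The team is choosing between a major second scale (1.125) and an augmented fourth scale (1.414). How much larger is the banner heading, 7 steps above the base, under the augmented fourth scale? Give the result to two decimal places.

Major second: 1.1 × 1.125⁷ = 2.5088em
Augmented fourth: 1.1 × 1.414⁷ = 12.4319em
Difference: 12.4319 − 2.5088 = 9.9231em

9.92em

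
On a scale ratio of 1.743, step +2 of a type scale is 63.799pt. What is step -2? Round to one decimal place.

63.799 ÷ 1.743⁴ = 63.799 ÷ 9.22974 ≈ 6.912

6.9pt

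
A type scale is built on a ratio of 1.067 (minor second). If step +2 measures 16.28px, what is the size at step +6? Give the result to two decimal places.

21.10px

The gap is 6 − (2) = 4 steps, so the factor is 1.067^4.
16.28 × 1.067⁴ = 16.28 × 1.29616 ≈ 21.101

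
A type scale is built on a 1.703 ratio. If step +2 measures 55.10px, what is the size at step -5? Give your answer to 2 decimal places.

55.10 ÷ 1.703⁷ = 55.10 ÷ 41.54345 ≈ 1.326

1.33px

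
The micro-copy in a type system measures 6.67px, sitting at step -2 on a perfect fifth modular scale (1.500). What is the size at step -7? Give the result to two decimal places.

0.88px

Moving from step -2 to step -7 is 5 steps down, so divide by r⁵.
6.67 ÷ 1.500⁵ = 6.67 ÷ 7.59375 ≈ 0.878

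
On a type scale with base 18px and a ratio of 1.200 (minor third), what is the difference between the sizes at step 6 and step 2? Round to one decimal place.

27.8px

Step 2: 18.0 × 1.200² = 25.920px
Step 6: 18.0 × 1.200⁶ = 53.748px
Difference: 53.748 − 25.920 = 27.828px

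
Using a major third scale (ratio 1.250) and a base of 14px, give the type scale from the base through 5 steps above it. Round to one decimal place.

14.0px, 17.5px, 21.9px, 27.3px, 34.2px, 42.7px

Step 0: 14px
Step 1: 14.0 × 1.250 = 17.5
Step 2: 14.0 × 1.250² = 21.9
Step 3: 14.0 × 1.250³ = 27.3
Step 4: 14.0 × 1.250⁴ = 34.2
Step 5: 14.0 × 1.250⁵ = 42.7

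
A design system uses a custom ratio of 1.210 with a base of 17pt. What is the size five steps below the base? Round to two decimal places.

6.55pt

17.0 ÷ 1.210⁵ = 17.0 ÷ 2.59374 ≈ 6.55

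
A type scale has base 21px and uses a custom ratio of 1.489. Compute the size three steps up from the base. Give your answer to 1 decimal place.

69.3px

A modular type scale is a geometric sequence: sizeₙ = base × rⁿ.
21.0 × 1.489³ = 21.0 × 3.30129 ≈ 69.33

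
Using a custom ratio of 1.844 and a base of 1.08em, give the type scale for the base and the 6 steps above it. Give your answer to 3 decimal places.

Step 0: 1.08em
Step 1: 1.08 × 1.844 = 1.992
Step 2: 1.08 × 1.844² = 3.672
Step 3: 1.08 × 1.844³ = 6.772
Step 4: 1.08 × 1.844⁴ = 12.487
Step 5: 1.08 × 1.844⁵ = 23.027
Step 6: 1.08 × 1.844⁶ = 42.461

1.080em, 1.992em, 3.672em, 6.772em, 12.487em, 23.027em, 42.461em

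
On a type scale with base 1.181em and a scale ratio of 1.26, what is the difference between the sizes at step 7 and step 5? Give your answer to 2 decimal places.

Step 5: 1.181 × 1.26⁵ = 3.7506em
Step 7: 1.181 × 1.26⁷ = 5.9545em
Difference: 5.9545 − 3.7506 = 2.2039em

2.20em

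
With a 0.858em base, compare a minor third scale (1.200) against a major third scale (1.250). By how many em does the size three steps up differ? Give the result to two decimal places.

0.19em

Minor third: 0.858 × 1.200³ = 1.4826em
Major third: 0.858 × 1.250³ = 1.6758em
Difference: 1.6758 − 1.4826 = 0.1932em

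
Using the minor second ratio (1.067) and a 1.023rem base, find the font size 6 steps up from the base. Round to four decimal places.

1.023 × 1.067⁶ = 1.023 × 1.47566 ≈ 1.5096

1.5096rem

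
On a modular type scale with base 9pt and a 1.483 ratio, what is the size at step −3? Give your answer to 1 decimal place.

Every step multiplies by the scale ratio.
9.0 ÷ 1.483³ = 9.0 ÷ 3.26155 ≈ 2.76

2.8pt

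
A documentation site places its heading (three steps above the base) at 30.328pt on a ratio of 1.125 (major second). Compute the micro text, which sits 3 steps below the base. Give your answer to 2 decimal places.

14.96pt

30.328 ÷ 1.125⁶ = 30.328 ÷ 2.02729 ≈ 14.960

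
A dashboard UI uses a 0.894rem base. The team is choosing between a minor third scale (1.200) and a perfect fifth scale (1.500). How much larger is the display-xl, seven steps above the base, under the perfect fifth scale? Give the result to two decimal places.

12.07rem

Minor third: 0.894 × 1.200⁷ = 3.2034rem
Perfect fifth: 0.894 × 1.500⁷ = 15.2748rem
Difference: 15.2748 − 3.2034 = 12.0714rem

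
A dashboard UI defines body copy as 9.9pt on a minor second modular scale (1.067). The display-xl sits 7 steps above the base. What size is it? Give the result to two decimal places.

Each step on a modular scale multiplies by the ratio, so the size n steps from the base is base × ratioⁿ.
9.9 × 1.067⁷ = 9.9 × 1.57453 ≈ 15.59

15.59pt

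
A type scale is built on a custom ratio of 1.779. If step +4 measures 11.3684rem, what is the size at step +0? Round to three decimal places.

1.135rem

Moving from step +4 to step +0 is 4 steps down, so divide by r⁴.
11.3684 ÷ 1.779⁴ = 11.3684 ÷ 10.01622 ≈ 1.135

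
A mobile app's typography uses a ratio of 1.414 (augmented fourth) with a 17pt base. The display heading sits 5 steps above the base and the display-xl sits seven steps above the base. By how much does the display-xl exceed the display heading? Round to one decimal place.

96.0pt

Step 5: 17.0 × 1.414⁵ = 96.094pt
Step 7: 17.0 × 1.414⁷ = 192.130pt
Difference: 192.130 − 96.094 = 96.036pt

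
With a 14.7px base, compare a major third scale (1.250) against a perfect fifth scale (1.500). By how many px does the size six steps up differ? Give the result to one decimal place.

111.4px

Major third: 14.7 × 1.250⁶ = 56.076px
Perfect fifth: 14.7 × 1.500⁶ = 167.442px
Difference: 167.442 − 56.076 = 111.366px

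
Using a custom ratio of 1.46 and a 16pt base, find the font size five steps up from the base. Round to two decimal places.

106.14pt

Each step on a modular scale multiplies by the ratio, so the size n steps from the base is base × ratioⁿ.
16.0 × 1.46⁵ = 16.0 × 6.63383 ≈ 106.14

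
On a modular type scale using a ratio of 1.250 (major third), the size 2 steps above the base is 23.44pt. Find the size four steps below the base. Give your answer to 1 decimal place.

The gap is -4 − (2) = -6 steps, so the factor is 1.250^-6.
23.44 ÷ 1.250⁶ = 23.44 ÷ 3.81470 ≈ 6.145

6.1pt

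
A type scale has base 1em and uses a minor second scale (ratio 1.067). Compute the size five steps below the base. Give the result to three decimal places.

0.723em

A modular type scale is a geometric sequence: sizeₙ = base × rⁿ.
1.0 ÷ 1.067⁵ = 1.0 ÷ 1.38300 ≈ 0.723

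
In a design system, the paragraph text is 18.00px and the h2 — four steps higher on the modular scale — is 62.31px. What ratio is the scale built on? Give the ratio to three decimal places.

r⁴ = 62.31 / 18.00, so r = (62.31/18.00)^(1/4).
r = 3.4617^(1/4) ≈ 1.3640

1.364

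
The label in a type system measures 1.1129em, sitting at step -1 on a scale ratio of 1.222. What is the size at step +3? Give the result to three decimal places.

2.482em

Moving from step -1 to step +3 is 4 steps up, so multiply by r⁴.
1.1129 × 1.222⁴ = 1.1129 × 2.22990 ≈ 2.482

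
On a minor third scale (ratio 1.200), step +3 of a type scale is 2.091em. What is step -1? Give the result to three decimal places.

Moving from step +3 to step -1 is 4 steps down, so divide by r⁴.
2.091 ÷ 1.200⁴ = 2.091 ÷ 2.07360 ≈ 1.008

1.008em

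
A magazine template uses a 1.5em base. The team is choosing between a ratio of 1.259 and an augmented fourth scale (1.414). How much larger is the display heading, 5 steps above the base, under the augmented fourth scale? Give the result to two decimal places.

3.73em

At 1.259: 1.5 × 1.259⁵ = 4.7448em
Augmented fourth: 1.5 × 1.414⁵ = 8.4789em
Difference: 8.4789 − 4.7448 = 3.7341em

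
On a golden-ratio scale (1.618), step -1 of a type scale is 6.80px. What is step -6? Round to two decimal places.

0.61px

The gap is -6 − (-1) = -5 steps, so the factor is 1.618^-5.
6.80 ÷ 1.618⁵ = 6.80 ÷ 11.08901 ≈ 0.613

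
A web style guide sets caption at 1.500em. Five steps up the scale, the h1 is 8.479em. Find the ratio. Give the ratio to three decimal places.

The ratio satisfies 1.500 × r⁵ = 8.479, so r = (8.479 / 1.500)^(1/5).
r = 5.6527^(1/5) ≈ 1.4140

1.414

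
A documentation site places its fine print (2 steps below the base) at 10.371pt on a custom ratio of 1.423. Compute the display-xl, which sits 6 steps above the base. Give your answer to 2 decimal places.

10.371 × 1.423⁸ = 10.371 × 16.81277 ≈ 174.365

174.37pt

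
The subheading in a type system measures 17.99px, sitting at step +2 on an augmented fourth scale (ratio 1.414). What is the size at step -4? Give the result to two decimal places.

2.25px

Moving from step +2 to step -4 is 6 steps down, so divide by r⁶.
17.99 ÷ 1.414⁶ = 17.99 ÷ 7.99275 ≈ 2.251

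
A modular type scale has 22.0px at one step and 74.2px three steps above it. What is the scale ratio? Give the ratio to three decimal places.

1.500

The ratio satisfies 22.0 × r³ = 74.2, so r = (74.2 / 22.0)^(1/3).
r = 3.3727^(1/3) ≈ 1.4997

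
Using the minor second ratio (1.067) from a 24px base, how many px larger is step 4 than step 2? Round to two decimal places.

3.78px

Step 2: 24.0 × 1.067² = 27.3237px
Step 4: 24.0 × 1.067⁴ = 31.1078px
Difference: 31.1078 − 27.3237 = 3.7841px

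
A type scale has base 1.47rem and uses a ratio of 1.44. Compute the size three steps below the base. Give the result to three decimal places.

0.492rem

1.47 ÷ 1.44³ = 1.47 ÷ 2.98598 ≈ 0.492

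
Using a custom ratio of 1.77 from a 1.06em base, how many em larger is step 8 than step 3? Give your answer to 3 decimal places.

Step 3: 1.06 × 1.77³ = 5.87795em
Step 8: 1.06 × 1.77⁸ = 102.11558em
Difference: 102.11558 − 5.87795 = 96.23763em

96.238em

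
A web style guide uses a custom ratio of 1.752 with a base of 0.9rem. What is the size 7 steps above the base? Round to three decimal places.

Every step multiplies by the scale ratio.
0.9 × 1.752⁷ = 0.9 × 50.66858 ≈ 45.602

45.602rem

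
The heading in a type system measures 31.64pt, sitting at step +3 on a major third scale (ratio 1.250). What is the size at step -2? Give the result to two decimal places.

31.64 ÷ 1.250⁵ = 31.64 ÷ 3.05176 ≈ 10.368

10.37pt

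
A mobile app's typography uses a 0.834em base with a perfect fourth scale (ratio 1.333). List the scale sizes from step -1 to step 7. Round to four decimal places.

0.6257em, 0.8340em, 1.1117em, 1.4819em, 1.9754em, 2.6332em, 3.5101em, 4.6789em, 6.2370em

Step -1: 0.834 ÷ 1.333 = 0.6257
Step 0: 0.834em
Step 1: 0.834 × 1.333 = 1.1117
Step 2: 0.834 × 1.333² = 1.4819
Step 3: 0.834 × 1.333³ = 1.9754
Step 4: 0.834 × 1.333⁴ = 2.6332
Step 5: 0.834 × 1.333⁵ = 3.5101
Step 6: 0.834 × 1.333⁶ = 4.6789
Step 7: 0.834 × 1.333⁷ = 6.2370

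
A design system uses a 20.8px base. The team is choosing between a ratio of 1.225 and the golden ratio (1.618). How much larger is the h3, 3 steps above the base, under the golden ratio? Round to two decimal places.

At 1.225: 20.8 × 1.225³ = 38.2359px
Golden ratio: 20.8 × 1.618³ = 88.1047px
Difference: 88.1047 − 38.2359 = 49.8688px

49.87px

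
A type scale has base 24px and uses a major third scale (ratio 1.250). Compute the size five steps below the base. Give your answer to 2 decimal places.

24.0 ÷ 1.250⁵ = 24.0 ÷ 3.05176 ≈ 7.86

7.86px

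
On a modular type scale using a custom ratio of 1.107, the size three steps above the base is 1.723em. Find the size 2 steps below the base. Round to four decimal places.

The gap is -2 − (3) = -5 steps, so the factor is 1.107^-5.
1.723 ÷ 1.107⁵ = 1.723 ÷ 1.66241 ≈ 1.0364

1.0364em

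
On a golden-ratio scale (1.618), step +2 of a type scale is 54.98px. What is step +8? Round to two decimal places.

54.98 × 1.618⁶ = 54.98 × 17.94201 ≈ 986.452

986.45px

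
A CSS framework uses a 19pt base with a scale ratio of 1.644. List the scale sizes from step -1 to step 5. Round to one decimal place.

Step -1: 19.0 ÷ 1.644 = 11.6
Step 0: 19pt
Step 1: 19.0 × 1.644 = 31.2
Step 2: 19.0 × 1.644² = 51.4
Step 3: 19.0 × 1.644³ = 84.4
Step 4: 19.0 × 1.644⁴ = 138.8
Step 5: 19.0 × 1.644⁵ = 228.2

11.6pt, 19.0pt, 31.2pt, 51.4pt, 84.4pt, 138.8pt, 228.2pt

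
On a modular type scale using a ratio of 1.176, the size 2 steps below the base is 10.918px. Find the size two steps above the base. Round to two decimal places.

20.88px

10.918 × 1.176⁴ = 10.918 × 1.91262 ≈ 20.882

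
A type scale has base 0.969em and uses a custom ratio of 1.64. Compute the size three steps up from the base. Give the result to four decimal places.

4.2742em

0.969 × 1.64³ = 0.969 × 4.41094 ≈ 4.2742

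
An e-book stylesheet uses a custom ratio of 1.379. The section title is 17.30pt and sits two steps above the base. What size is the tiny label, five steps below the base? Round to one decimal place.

17.30 ÷ 1.379⁷ = 17.30 ÷ 9.48309 ≈ 1.824

1.8pt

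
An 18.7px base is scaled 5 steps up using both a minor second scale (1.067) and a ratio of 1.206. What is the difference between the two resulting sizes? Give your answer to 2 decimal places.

21.84px

Minor second: 18.7 × 1.067⁵ = 25.8621px
At 1.206: 18.7 × 1.206⁵ = 47.7066px
Difference: 47.7066 − 25.8621 = 21.8445px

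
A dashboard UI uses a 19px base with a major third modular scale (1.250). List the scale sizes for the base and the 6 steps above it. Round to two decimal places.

Step 0: 19px
Step 1: 19.0 × 1.250 = 23.75
Step 2: 19.0 × 1.250² = 29.69
Step 3: 19.0 × 1.250³ = 37.11
Step 4: 19.0 × 1.250⁴ = 46.39
Step 5: 19.0 × 1.250⁵ = 57.98
Step 6: 19.0 × 1.250⁶ = 72.48

19.00px, 23.75px, 29.69px, 37.11px, 46.39px, 57.98px, 72.48px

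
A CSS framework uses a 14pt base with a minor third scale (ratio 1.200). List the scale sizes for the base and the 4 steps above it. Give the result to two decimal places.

14.00pt, 16.80pt, 20.16pt, 24.19pt, 29.03pt

Step 0: 14pt
Step 1: 14.0 × 1.200 = 16.80
Step 2: 14.0 × 1.200² = 20.16
Step 3: 14.0 × 1.200³ = 24.19
Step 4: 14.0 × 1.200⁴ = 29.03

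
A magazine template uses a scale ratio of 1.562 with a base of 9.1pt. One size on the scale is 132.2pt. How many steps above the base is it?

1.562ⁿ = 132.2 / 9.1 = 14.5275
n = ln(14.5275) / ln(1.562) = 2.6760 / 0.4460 ≈ 6.00

6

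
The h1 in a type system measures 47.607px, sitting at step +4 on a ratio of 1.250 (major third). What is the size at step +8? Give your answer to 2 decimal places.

47.607 × 1.250⁴ = 47.607 × 2.44141 ≈ 116.228

116.23px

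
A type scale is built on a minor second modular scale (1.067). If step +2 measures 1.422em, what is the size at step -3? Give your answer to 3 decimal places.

1.028em

The gap is -3 − (2) = -5 steps, so the factor is 1.067^-5.
1.422 ÷ 1.067⁵ = 1.422 ÷ 1.38300 ≈ 1.028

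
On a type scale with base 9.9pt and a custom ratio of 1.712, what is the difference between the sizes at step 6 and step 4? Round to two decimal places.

164.22pt

Step 4: 9.9 × 1.712⁴ = 85.0453pt
Step 6: 9.9 × 1.712⁶ = 249.2630pt
Difference: 249.2630 − 85.0453 = 164.2177pt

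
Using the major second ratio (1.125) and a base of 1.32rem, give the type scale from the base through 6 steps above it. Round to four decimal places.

Step 0: 1.32rem
Step 1: 1.32 × 1.125 = 1.4850
Step 2: 1.32 × 1.125² = 1.6706
Step 3: 1.32 × 1.125³ = 1.8795
Step 4: 1.32 × 1.125⁴ = 2.1144
Step 5: 1.32 × 1.125⁵ = 2.3787
Step 6: 1.32 × 1.125⁶ = 2.6760

1.3200rem, 1.4850rem, 1.6706rem, 1.8795rem, 2.1144rem, 2.3787rem, 2.6760rem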